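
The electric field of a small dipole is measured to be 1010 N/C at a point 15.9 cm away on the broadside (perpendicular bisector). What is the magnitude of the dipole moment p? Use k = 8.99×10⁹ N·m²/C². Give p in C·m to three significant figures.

p ≈ 4.52×10⁻¹⁰ C·m

In the equatorial plane E = kp/r³, so p = Er³/(k).
p = (1010)·(0.159)³ / (8.99×10⁹) = 4.516×10⁻¹⁰ C·m.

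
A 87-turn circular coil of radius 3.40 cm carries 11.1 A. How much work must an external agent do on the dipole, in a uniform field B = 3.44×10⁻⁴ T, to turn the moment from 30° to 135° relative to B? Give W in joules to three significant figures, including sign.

W ≈ 0.00190 J

m = NIA = NIπa² = 87·(11.1)·π·(0.0340)² = 3.507 A·m².
W_ext = ΔU = −mB cosθ₂ + mB cosθ₁ = mB(cosθ₁ − cosθ₂).
W = (3.507)(3.44×10⁻⁴)·(cos30° − cos135°) = (0.001206)·(+1.5731) = 0.001898 J.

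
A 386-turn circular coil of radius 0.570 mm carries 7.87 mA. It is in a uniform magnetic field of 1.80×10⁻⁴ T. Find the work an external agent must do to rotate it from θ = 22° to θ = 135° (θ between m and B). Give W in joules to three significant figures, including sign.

m = NIA = NIπa² = 386·(0.00787)·π·(5.70×10⁻⁴)² = 3.101×10⁻⁶ A·m².
W_ext = ΔU = −mB cosθ₂ + mB cosθ₁ = mB(cosθ₁ − cosθ₂).
W = (3.101×10⁻⁶)(1.80×10⁻⁴)·(cos22° − cos135°) = (5.582×10⁻¹⁰)·(+1.6343) = 9.122×10⁻¹⁰ J.

W ≈ 9.12×10⁻¹⁰ J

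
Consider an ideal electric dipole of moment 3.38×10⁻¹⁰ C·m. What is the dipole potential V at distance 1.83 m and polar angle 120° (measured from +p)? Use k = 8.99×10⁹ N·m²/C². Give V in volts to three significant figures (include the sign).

The dipole potential is V = kp cosθ / r².
V = (8.99×10⁹)(3.38×10⁻¹⁰)·cos120° / (1.83)² = -0.4537 V.

V ≈ -0.454 V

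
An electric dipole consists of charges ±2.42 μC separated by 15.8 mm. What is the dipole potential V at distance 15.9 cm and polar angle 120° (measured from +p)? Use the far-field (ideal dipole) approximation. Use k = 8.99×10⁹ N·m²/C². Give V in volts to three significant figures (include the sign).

Dipole moment p = qd = (2.42×10⁻⁶ C)(0.0158 m) = 3.824×10⁻⁸ C·m.
The dipole potential is V = kp cosθ / r².
V = (8.99×10⁹)(3.824×10⁻⁸)·cos120° / (0.159)² = -6799 V.

V ≈ -6800 V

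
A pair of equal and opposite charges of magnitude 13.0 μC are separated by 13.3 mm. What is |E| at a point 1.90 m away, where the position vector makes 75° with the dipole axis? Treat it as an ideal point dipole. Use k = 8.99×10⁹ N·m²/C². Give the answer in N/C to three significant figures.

E ≈ 248 N/C

Dipole moment p = qd = (1.30×10⁻⁵ C)(0.0133 m) = 1.729×10⁻⁷ C·m.
At angle θ the dipole field magnitude is E = (kp/r³)·√(1 + 3cos²θ).
kp/r³ = (8.99×10⁹)(1.729×10⁻⁷) / (1.90)³ = 226.6 N/C.
√(1 + 3cos²75°) = √(1 + 3·0.0670) = √1.2010 ≈ 1.0959.
E ≈ 226.6 × 1.096 = 248.3 N/C.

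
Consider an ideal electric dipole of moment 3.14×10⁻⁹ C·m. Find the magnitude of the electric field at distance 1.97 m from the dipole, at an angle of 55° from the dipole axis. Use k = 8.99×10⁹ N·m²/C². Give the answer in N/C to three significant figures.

E ≈ 5.20 N/C

At angle θ the dipole field magnitude is E = (kp/r³)·√(1 + 3cos²θ).
kp/r³ = (8.99×10⁹)(3.14×10⁻⁹) / (1.97)³ = 3.692 N/C.
√(1 + 3cos²55°) = √(1 + 3·0.3290) = √1.9870 ≈ 1.4096.
E ≈ 3.692 × 1.410 = 5.205 N/C.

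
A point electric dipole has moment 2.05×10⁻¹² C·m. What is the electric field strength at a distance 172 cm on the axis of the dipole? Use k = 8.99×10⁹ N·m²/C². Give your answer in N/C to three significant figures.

E ≈ 0.00724 N/C

On the dipole axis E = 2kp/r³.
E = 2·(8.99×10⁹)(2.05×10⁻¹²) / (1.72)³ = 0.007244 N/C.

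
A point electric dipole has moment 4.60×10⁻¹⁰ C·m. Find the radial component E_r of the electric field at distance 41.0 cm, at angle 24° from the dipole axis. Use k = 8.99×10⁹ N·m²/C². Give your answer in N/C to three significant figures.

For a dipole, E_r = (2kp cosθ)/r³.
kp/r³ = (8.99×10⁹)(4.60×10⁻¹⁰)/(0.410)³ = 60.00 N/C.
E_r = 2·60.00·cos24° = 109.6 N/C.

E_r ≈ 110 N/C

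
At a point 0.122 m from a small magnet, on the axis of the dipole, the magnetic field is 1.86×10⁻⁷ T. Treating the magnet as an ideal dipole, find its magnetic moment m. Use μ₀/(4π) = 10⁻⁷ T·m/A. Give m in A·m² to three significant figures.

On axis B = (μ₀/4π)·2m/r³, so m = Br³·4π/(μ₀·2).
m = (1.86×10⁻⁷)·(0.122)³ / (2·10⁻⁷) = 0.001689 A·m².

m ≈ 0.00169 A·m²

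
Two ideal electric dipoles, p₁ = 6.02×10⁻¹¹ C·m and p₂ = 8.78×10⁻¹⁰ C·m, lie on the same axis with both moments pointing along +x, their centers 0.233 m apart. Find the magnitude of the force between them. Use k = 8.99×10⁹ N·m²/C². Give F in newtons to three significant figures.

On-axis field of dipole 1 at distance r: E = 2kp₁/r³. Force on dipole 2 is F = p₂·dE/dr (gradient along axis).
dE/dr = −6kp₁/r⁴, so |F| = 6kp₁p₂/r⁴ (attractive for aligned moments).
F = 6(8.99×10⁹)(6.02×10⁻¹¹)(8.78×10⁻¹⁰)/(0.233)⁴ = 9.673×10⁻⁷ N.

F ≈ 9.67×10⁻⁷ N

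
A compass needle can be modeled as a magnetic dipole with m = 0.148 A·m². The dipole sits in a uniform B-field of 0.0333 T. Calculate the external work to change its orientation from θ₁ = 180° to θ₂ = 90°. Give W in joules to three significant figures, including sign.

W_ext = ΔU = −mB cosθ₂ + mB cosθ₁ = mB(cosθ₁ − cosθ₂).
W = (0.148)(0.0333)·(cos180° − cos90°) = (0.004928)·(-1.0000) = -0.004928 J.

W ≈ -0.00493 J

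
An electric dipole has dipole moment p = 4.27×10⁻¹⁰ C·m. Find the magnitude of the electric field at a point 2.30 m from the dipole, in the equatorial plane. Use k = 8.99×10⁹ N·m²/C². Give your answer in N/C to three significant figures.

In the equatorial plane E = kp/r³.
E = (8.99×10⁹)(4.27×10⁻¹⁰) / (2.30)³ = 0.3155 N/C.

E ≈ 0.316 N/C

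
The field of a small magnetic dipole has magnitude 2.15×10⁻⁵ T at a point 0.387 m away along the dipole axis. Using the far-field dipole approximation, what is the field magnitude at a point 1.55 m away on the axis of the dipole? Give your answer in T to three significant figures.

B ≈ 3.35×10⁻⁷ T

Dipole fields scale as 1/r³ in the far field; the geometry is the same at both points.
B₂ = B₁ · (r₁/r₂)³ = 2.15×10⁻⁵ · (0.387/1.55)³.
(r₁/r₂)³ = (0.2497)³ = 0.01556.
B₂ ≈ 3.346×10⁻⁷ T.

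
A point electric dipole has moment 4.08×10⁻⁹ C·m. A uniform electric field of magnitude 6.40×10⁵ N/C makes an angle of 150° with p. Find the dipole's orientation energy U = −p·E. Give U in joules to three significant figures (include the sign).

U ≈ 0.00226 J

U = −p·E = −pE cosθ.
U = −(4.08×10⁻⁹)(6.40×10⁵)·cos150° = 0.002261 J.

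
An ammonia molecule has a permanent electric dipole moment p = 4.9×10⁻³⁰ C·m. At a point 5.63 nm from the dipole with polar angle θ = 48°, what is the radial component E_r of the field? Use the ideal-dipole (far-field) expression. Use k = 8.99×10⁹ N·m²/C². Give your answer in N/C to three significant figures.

E_r ≈ 3.30×10⁵ N/C

For a dipole, E_r = (2kp cosθ)/r³.
kp/r³ = (8.99×10⁹)(4.90×10⁻³⁰)/(5.63×10⁻⁹)³ = 2.468×10⁵ N/C.
E_r = 2·2.468×10⁵·cos48° = 3.303×10⁵ N/C.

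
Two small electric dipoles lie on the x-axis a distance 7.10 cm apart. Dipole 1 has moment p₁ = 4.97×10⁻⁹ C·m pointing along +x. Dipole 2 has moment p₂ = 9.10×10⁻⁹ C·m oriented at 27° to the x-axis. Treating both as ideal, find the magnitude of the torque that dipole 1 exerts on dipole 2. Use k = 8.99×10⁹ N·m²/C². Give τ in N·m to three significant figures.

The second dipole sits on the axis of the first, so the field there is axial: E₁ = 2kp₁/r³ along +x.
E₁ = 2(8.99×10⁹)(4.97×10⁻⁹)/(0.0710)³ = 2.497×10⁵ N/C.
Torque on the second dipole: τ = p₂ E₁ sinθ.
τ = (9.10×10⁻⁹)(2.497×10⁵)·sin27° = 0.001031 N·m.

τ ≈ 0.00103 N·m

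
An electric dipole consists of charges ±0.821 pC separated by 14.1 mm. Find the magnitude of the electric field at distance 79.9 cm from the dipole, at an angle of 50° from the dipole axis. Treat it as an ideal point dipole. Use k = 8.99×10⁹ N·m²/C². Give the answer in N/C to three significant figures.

E ≈ 3.05×10⁻⁴ N/C

Dipole moment p = qd = (8.21×10⁻¹³ C)(0.0141 m) = 1.158×10⁻¹⁴ C·m.
At angle θ the dipole field magnitude is E = (kp/r³)·√(1 + 3cos²θ).
kp/r³ = (8.99×10⁹)(1.158×10⁻¹⁴) / (0.799)³ = 2.041×10⁻⁴ N/C.
√(1 + 3cos²50°) = √(1 + 3·0.4132) = √2.2395 ≈ 1.4965.
E ≈ 2.041×10⁻⁴ × 1.497 = 3.054×10⁻⁴ N/C.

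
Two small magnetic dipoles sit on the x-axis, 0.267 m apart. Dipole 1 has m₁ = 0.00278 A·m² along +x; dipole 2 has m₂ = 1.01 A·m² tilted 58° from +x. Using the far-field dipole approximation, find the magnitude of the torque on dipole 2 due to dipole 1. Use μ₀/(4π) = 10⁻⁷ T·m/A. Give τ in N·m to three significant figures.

τ ≈ 2.50×10⁻⁸ N·m

Dipole B is on the axis of dipole A, so B₁ there is axial: B₁ = (μ₀/4π)·2m₁/r³ along +x.
B₁ = 2(10⁻⁷)(0.00278)/(0.267)³ = 2.921×10⁻⁸ T.
τ = m₂ B₁ sinθ.
τ = (1.01)(2.921×10⁻⁸)·sin58° = 2.502×10⁻⁸ N·m.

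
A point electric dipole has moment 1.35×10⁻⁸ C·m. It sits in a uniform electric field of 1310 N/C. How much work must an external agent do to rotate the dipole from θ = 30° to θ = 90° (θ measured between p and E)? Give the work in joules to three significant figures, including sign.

W ≈ 1.53×10⁻⁵ J

W_ext = ΔU = U(θ₂) − U(θ₁) = −pE cosθ₂ − (−pE cosθ₁) = pE(cosθ₁ − cosθ₂).
W = (1.35×10⁻⁸)(1310)·(cos30° − cos90°) = (1.768×10⁻⁵)·(+0.8660) = 1.532×10⁻⁵ J.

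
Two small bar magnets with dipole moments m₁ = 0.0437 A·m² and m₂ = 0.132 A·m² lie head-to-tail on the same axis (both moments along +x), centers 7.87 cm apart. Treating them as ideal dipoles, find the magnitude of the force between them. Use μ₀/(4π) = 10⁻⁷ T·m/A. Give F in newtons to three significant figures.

On-axis B of dipole 1: B = (μ₀/4π)·2m₁/r³. Force on dipole 2: F = m₂·dB/dr.
dB/dr = −(μ₀/4π)·6m₁/r⁴, so |F| = (μ₀/4π)·6m₁m₂/r⁴.
F = 6(10⁻⁷)(0.0437)(0.132)/(0.0787)⁴ = 9.022×10⁻⁵ N.

F ≈ 9.02×10⁻⁵ N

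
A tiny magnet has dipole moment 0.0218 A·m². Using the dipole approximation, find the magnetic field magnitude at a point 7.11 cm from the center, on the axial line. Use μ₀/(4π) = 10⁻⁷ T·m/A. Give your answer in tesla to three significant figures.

B ≈ 1.21×10⁻⁵ T

On axis B = (μ₀/4π)·2m/r³.
B = 2·(10⁻⁷)·(0.0218) / (0.0711)³ = 1.213×10⁻⁵ T.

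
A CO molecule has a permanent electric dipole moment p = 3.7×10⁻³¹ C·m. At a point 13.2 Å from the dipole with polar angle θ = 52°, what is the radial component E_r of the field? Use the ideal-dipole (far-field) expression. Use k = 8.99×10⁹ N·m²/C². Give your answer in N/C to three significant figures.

For a dipole, E_r = (2kp cosθ)/r³.
kp/r³ = (8.99×10⁹)(3.70×10⁻³¹)/(1.32×10⁻⁹)³ = 1.446×10⁶ N/C.
E_r = 2·1.446×10⁶·cos52° = 1.781×10⁶ N/C.

E_r ≈ 1.78×10⁶ N/C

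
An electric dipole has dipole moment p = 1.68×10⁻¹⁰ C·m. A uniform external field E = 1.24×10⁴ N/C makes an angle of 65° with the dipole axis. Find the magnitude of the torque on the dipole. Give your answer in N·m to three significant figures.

Torque on an electric dipole: τ = pE sinθ.
τ = (1.68×10⁻¹⁰)(1.24×10⁴)·sin65° = 1.888×10⁻⁶ N·m.

τ ≈ 1.89×10⁻⁶ N·m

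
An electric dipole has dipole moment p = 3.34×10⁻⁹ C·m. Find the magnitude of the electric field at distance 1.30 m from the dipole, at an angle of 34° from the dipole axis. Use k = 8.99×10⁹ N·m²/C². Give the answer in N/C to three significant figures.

At angle θ the dipole field magnitude is E = (kp/r³)·√(1 + 3cos²θ).
kp/r³ = (8.99×10⁹)(3.34×10⁻⁹) / (1.30)³ = 13.67 N/C.
√(1 + 3cos²34°) = √(1 + 3·0.6873) = √3.0619 ≈ 1.7498.
E ≈ 13.67 × 1.750 = 23.92 N/C.

E ≈ 23.9 N/C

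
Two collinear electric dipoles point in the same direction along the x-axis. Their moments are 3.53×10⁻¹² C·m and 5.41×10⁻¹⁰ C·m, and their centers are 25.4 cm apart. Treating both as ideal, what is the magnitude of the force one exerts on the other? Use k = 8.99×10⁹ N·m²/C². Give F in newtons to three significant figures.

On-axis field of dipole 1 at distance r: E = 2kp₁/r³. Force on dipole 2 is F = p₂·dE/dr (gradient along axis).
dE/dr = −6kp₁/r⁴, so |F| = 6kp₁p₂/r⁴ (attractive for aligned moments).
F = 6(8.99×10⁹)(3.53×10⁻¹²)(5.41×10⁻¹⁰)/(0.254)⁴ = 2.475×10⁻⁸ N.

F ≈ 2.47×10⁻⁸ N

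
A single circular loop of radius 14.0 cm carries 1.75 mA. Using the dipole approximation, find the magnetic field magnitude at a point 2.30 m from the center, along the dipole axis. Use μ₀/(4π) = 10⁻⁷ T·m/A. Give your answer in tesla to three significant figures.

Magnetic moment m = IA = Iπa² = (0.00175)·π·(0.140)² = 1.078×10⁻⁴ A·m².
On axis B = (μ₀/4π)·2m/r³.
B = 2·(10⁻⁷)·(1.078×10⁻⁴) / (2.30)³ = 1.772×10⁻¹² T.

B ≈ 1.77×10⁻¹² T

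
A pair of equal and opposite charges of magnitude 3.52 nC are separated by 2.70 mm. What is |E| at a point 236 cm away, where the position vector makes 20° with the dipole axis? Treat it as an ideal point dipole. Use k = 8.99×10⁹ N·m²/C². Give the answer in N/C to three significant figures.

Dipole moment p = qd = (3.52×10⁻⁹ C)(0.00270 m) = 9.504×10⁻¹² C·m.
At angle θ the dipole field magnitude is E = (kp/r³)·√(1 + 3cos²θ).
kp/r³ = (8.99×10⁹)(9.504×10⁻¹²) / (2.36)³ = 0.006500 N/C.
√(1 + 3cos²20°) = √(1 + 3·0.8830) = √3.6491 ≈ 1.9103.
E ≈ 0.006500 × 1.910 = 0.01242 N/C.

E ≈ 0.0124 N/C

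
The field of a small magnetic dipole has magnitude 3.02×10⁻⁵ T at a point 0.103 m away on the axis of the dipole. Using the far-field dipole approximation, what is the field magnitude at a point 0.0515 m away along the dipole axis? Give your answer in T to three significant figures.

Dipole fields scale as 1/r³ in the far field; the geometry is the same at both points.
B₂ = B₁ · (r₁/r₂)³ = 3.02×10⁻⁵ · (0.103/0.0515)³.
(r₁/r₂)³ = (2)³ = 8.
B₂ ≈ 2.416×10⁻⁴ T.

B ≈ 2.42×10⁻⁴ T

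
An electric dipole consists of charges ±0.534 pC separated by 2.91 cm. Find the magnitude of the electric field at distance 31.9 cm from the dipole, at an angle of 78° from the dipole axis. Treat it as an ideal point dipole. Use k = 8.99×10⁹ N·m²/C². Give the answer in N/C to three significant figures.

E ≈ 0.00457 N/C

Dipole moment p = qd = (5.34×10⁻¹³ C)(0.0291 m) = 1.554×10⁻¹⁴ C·m.
At angle θ the dipole field magnitude is E = (kp/r³)·√(1 + 3cos²θ).
kp/r³ = (8.99×10⁹)(1.554×10⁻¹⁴) / (0.319)³ = 0.004304 N/C.
√(1 + 3cos²78°) = √(1 + 3·0.0432) = √1.1297 ≈ 1.0629.
E ≈ 0.004304 × 1.063 = 0.004574 N/C.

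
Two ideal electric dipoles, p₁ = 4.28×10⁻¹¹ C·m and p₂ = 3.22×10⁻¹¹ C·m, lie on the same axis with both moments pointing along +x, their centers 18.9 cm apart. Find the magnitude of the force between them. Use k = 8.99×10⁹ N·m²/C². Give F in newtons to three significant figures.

F ≈ 5.83×10⁻⁸ N

On-axis field of dipole 1 at distance r: E = 2kp₁/r³. Force on dipole 2 is F = p₂·dE/dr (gradient along axis).
dE/dr = −6kp₁/r⁴, so |F| = 6kp₁p₂/r⁴ (attractive for aligned moments).
F = 6(8.99×10⁹)(4.28×10⁻¹¹)(3.22×10⁻¹¹)/(0.189)⁴ = 5.826×10⁻⁸ N.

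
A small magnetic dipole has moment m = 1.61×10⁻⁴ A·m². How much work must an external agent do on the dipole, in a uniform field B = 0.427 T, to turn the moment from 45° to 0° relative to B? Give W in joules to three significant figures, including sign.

W_ext = ΔU = −mB cosθ₂ + mB cosθ₁ = mB(cosθ₁ − cosθ₂).
W = (1.61×10⁻⁴)(0.427)·(cos45° − cos0°) = (6.875×10⁻⁵)·(-0.2929) = -2.014×10⁻⁵ J.

W ≈ -2.01×10⁻⁵ J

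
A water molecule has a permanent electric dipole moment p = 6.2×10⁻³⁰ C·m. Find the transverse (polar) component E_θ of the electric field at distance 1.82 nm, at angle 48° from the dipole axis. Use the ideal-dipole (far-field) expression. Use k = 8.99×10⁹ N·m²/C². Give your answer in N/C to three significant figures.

For a dipole, E_θ = (kp sinθ)/r³.
kp/r³ = (8.99×10⁹)(6.20×10⁻³⁰)/(1.82×10⁻⁹)³ = 9.246×10⁶ N/C.
E_θ = 9.246×10⁶·sin48° = 6.871×10⁶ N/C.

E_θ ≈ 6.87×10⁶ N/C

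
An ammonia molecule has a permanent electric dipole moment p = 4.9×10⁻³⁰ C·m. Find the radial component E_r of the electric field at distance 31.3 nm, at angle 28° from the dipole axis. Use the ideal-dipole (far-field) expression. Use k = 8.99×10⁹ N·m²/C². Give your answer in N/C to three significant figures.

E_r ≈ 2540 N/C

For a dipole, E_r = (2kp cosθ)/r³.
kp/r³ = (8.99×10⁹)(4.90×10⁻³⁰)/(3.13×10⁻⁸)³ = 1437 N/C.
E_r = 2·1437·cos28° = 2537 N/C.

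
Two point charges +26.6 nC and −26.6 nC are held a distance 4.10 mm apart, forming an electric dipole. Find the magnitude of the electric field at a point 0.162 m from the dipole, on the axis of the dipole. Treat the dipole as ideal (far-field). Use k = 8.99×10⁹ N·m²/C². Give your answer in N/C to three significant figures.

Dipole moment p = qd = (2.66×10⁻⁸ C)(0.00410 m) = 1.091×10⁻¹⁰ C·m.
On the dipole axis E = 2kp/r³.
E = 2·(8.99×10⁹)(1.091×10⁻¹⁰) / (0.162)³ = 461.4 N/C.

E ≈ 461 N/C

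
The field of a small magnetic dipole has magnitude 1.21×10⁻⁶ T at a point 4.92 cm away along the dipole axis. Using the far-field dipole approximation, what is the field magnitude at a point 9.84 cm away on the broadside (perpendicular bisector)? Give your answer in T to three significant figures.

B ≈ 7.56×10⁻⁸ T

Dipole fields scale as 1/r³ in the far field.
The axial field is twice the equatorial field at the same r, so the geometry factor is 1/2.
B₂ = B₁ · (1/2) · (r₁/r₂)³ = 1.21×10⁻⁶ · 0.5 · (4.92/9.84)³.
(r₁/r₂)³ = (0.5)³ = 0.125.
B₂ ≈ 7.562×10⁻⁸ T.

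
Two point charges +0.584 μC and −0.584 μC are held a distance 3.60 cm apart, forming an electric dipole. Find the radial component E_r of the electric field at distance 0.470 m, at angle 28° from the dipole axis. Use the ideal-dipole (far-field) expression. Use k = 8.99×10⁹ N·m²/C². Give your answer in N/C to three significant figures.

Dipole moment p = qd = (5.84×10⁻⁷ C)(0.0360 m) = 2.102×10⁻⁸ C·m.
For a dipole, E_r = (2kp cosθ)/r³.
kp/r³ = (8.99×10⁹)(2.102×10⁻⁸)/(0.470)³ = 1820 N/C.
E_r = 2·1820·cos28° = 3214 N/C.

E_r ≈ 3210 N/C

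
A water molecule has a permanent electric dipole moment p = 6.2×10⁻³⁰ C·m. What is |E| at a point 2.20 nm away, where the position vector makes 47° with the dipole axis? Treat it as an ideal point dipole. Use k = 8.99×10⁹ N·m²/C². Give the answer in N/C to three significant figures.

At angle θ the dipole field magnitude is E = (kp/r³)·√(1 + 3cos²θ).
kp/r³ = (8.99×10⁹)(6.20×10⁻³⁰) / (2.20×10⁻⁹)³ = 5.235×10⁶ N/C.
√(1 + 3cos²47°) = √(1 + 3·0.4651) = √2.3954 ≈ 1.5477.
E ≈ 5.235×10⁶ × 1.548 = 8.102×10⁶ N/C.

E ≈ 8.10×10⁶ N/C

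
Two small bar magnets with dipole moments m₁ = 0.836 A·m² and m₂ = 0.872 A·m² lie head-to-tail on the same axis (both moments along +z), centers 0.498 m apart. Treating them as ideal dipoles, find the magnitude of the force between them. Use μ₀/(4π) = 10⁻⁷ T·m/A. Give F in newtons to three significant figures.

On-axis B of dipole 1: B = (μ₀/4π)·2m₁/r³. Force on dipole 2: F = m₂·dB/dr.
dB/dr = −(μ₀/4π)·6m₁/r⁴, so |F| = (μ₀/4π)·6m₁m₂/r⁴.
F = 6(10⁻⁷)(0.836)(0.872)/(0.498)⁴ = 7.111×10⁻⁶ N.

F ≈ 7.11×10⁻⁶ N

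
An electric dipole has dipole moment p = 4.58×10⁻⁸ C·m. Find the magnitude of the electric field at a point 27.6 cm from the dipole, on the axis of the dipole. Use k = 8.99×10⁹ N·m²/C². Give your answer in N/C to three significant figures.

On the dipole axis E = 2kp/r³.
E = 2·(8.99×10⁹)(4.58×10⁻⁸) / (0.276)³ = 3.917×10⁴ N/C.

E ≈ 3.92×10⁴ N/C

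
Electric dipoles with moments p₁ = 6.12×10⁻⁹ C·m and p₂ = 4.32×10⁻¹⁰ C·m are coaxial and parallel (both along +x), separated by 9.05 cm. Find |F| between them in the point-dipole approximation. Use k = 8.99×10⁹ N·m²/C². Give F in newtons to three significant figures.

On-axis field of dipole 1 at distance r: E = 2kp₁/r³. Force on dipole 2 is F = p₂·dE/dr (gradient along axis).
dE/dr = −6kp₁/r⁴, so |F| = 6kp₁p₂/r⁴ (attractive for aligned moments).
F = 6(8.99×10⁹)(6.12×10⁻⁹)(4.32×10⁻¹⁰)/(0.0905)⁴ = 0.002126 N.

F ≈ 0.00213 N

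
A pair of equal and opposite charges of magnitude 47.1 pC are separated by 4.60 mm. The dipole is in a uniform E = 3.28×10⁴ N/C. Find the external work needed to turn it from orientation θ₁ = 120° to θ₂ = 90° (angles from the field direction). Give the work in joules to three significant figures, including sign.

W ≈ -3.55×10⁻⁹ J

Dipole moment p = qd = (4.71×10⁻¹¹ C)(0.00460 m) = 2.167×10⁻¹³ C·m.
W_ext = ΔU = U(θ₂) − U(θ₁) = −pE cosθ₂ − (−pE cosθ₁) = pE(cosθ₁ − cosθ₂).
W = (2.167×10⁻¹³)(3.28×10⁴)·(cos120° − cos90°) = (7.108×10⁻⁹)·(-0.5000) = -3.554×10⁻⁹ J.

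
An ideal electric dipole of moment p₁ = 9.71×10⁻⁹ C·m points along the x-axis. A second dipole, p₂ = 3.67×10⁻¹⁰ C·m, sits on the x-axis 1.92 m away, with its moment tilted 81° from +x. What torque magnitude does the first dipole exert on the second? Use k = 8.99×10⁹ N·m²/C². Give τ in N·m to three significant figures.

The second dipole sits on the axis of the first, so the field there is axial: E₁ = 2kp₁/r³ along +x.
E₁ = 2(8.99×10⁹)(9.71×10⁻⁹)/(1.92)³ = 24.67 N/C.
Torque on the second dipole: τ = p₂ E₁ sinθ.
τ = (3.67×10⁻¹⁰)(24.67)·sin81° = 8.941×10⁻⁹ N·m.

τ ≈ 8.94×10⁻⁹ N·m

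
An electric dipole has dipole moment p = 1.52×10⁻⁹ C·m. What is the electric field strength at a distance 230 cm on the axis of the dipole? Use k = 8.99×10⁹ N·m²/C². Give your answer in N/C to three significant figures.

E ≈ 2.25 N/C

On the dipole axis E = 2kp/r³.
E = 2·(8.99×10⁹)(1.52×10⁻⁹) / (2.30)³ = 2.246 N/C.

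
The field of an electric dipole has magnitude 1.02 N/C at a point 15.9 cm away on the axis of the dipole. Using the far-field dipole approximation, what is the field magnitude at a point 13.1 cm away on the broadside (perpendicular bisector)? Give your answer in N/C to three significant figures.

E ≈ 0.912 N/C

Dipole fields scale as 1/r³ in the far field.
The axial field is twice the equatorial field at the same r, so the geometry factor is 1/2.
E₂ = E₁ · (1/2) · (r₁/r₂)³ = 1.02 · 0.5 · (15.9/13.1)³.
(r₁/r₂)³ = (1.214)³ = 1.788.
E₂ ≈ 0.9119 N/C.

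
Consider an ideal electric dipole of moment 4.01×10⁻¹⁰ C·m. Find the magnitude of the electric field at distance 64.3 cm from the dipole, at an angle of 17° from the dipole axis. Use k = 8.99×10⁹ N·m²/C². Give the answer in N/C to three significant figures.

At angle θ the dipole field magnitude is E = (kp/r³)·√(1 + 3cos²θ).
kp/r³ = (8.99×10⁹)(4.01×10⁻¹⁰) / (0.643)³ = 13.56 N/C.
√(1 + 3cos²17°) = √(1 + 3·0.9145) = √3.7436 ≈ 1.9348.
E ≈ 13.56 × 1.935 = 26.24 N/C.

E ≈ 26.2 N/C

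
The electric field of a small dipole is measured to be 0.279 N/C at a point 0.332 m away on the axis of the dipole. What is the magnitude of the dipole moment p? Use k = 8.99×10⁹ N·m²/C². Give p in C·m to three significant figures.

On axis E = 2kp/r³, so p = Er³/(2k).
p = (0.279)·(0.332)³ / (2·8.99×10⁹) = 5.678×10⁻¹³ C·m.

p ≈ 5.68×10⁻¹³ C·m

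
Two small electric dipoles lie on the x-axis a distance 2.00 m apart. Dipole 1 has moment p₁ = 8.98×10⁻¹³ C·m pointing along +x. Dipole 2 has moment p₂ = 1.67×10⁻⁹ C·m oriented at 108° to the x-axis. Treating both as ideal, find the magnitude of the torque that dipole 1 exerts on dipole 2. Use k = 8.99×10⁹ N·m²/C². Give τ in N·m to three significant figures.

τ ≈ 3.21×10⁻¹² N·m

The second dipole sits on the axis of the first, so the field there is axial: E₁ = 2kp₁/r³ along +x.
E₁ = 2(8.99×10⁹)(8.98×10⁻¹³)/(2.00)³ = 0.002018 N/C.
Torque on the second dipole: τ = p₂ E₁ sinθ.
τ = (1.67×10⁻⁹)(0.002018)·sin108° = 3.206×10⁻¹² N·m.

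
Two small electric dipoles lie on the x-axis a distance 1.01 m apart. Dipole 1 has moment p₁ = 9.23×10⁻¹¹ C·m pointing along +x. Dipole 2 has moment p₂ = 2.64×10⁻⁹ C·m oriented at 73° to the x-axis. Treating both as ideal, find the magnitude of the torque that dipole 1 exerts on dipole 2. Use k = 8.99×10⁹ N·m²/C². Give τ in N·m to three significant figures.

τ ≈ 4.07×10⁻⁹ N·m

The second dipole sits on the axis of the first, so the field there is axial: E₁ = 2kp₁/r³ along +x.
E₁ = 2(8.99×10⁹)(9.23×10⁻¹¹)/(1.01)³ = 1.611 N/C.
Torque on the second dipole: τ = p₂ E₁ sinθ.
τ = (2.64×10⁻⁹)(1.611)·sin73° = 4.067×10⁻⁹ N·m.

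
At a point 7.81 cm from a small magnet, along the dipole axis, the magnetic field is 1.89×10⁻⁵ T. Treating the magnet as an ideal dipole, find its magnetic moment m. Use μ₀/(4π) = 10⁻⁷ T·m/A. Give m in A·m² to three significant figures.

m ≈ 0.0450 A·m²

On axis B = (μ₀/4π)·2m/r³, so m = Br³·4π/(μ₀·2).
m = (1.89×10⁻⁵)·(0.0781)³ / (2·10⁻⁷) = 0.04502 A·m².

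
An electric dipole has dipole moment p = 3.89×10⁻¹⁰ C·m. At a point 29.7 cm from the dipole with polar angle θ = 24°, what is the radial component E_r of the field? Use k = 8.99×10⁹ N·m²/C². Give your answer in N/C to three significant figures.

E_r ≈ 244 N/C

For a dipole, E_r = (2kp cosθ)/r³.
kp/r³ = (8.99×10⁹)(3.89×10⁻¹⁰)/(0.297)³ = 133.5 N/C.
E_r = 2·133.5·cos24° = 243.9 N/C.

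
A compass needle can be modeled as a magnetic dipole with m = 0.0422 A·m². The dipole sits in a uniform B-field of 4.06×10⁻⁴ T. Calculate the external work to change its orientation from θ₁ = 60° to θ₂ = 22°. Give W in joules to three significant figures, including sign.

W ≈ -7.32×10⁻⁶ J

W_ext = ΔU = −mB cosθ₂ + mB cosθ₁ = mB(cosθ₁ − cosθ₂).
W = (0.0422)(4.06×10⁻⁴)·(cos60° − cos22°) = (1.713×10⁻⁵)·(-0.4272) = -7.319×10⁻⁶ J.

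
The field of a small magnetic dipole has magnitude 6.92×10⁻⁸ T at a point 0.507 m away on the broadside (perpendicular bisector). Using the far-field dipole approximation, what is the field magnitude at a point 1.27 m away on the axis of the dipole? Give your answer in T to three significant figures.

B ≈ 8.81×10⁻⁹ T

Dipole fields scale as 1/r³ in the far field.
The axial field is twice the equatorial field at the same r, so the geometry factor is 2/1.
B₂ = B₁ · (2/1) · (r₁/r₂)³ = 6.92×10⁻⁸ · 2 · (0.507/1.27)³.
(r₁/r₂)³ = (0.3992)³ = 0.06362.
B₂ ≈ 8.805×10⁻⁹ T.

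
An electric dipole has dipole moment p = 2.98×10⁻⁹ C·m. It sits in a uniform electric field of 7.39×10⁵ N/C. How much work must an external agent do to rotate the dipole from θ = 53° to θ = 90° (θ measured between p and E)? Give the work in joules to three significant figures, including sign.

W ≈ 0.00133 J

W_ext = ΔU = U(θ₂) − U(θ₁) = −pE cosθ₂ − (−pE cosθ₁) = pE(cosθ₁ − cosθ₂).
W = (2.98×10⁻⁹)(7.39×10⁵)·(cos53° − cos90°) = (0.002202)·(+0.6018) = 0.001325 J.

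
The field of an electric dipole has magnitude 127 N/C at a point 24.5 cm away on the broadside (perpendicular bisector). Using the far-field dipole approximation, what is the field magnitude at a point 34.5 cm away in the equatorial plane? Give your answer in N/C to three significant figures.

Dipole fields scale as 1/r³ in the far field; the geometry is the same at both points.
E₂ = E₁ · (r₁/r₂)³ = 127 · (24.5/34.5)³.
(r₁/r₂)³ = (0.7101)³ = 0.3581.
E₂ ≈ 45.48 N/C.

E ≈ 45.5 N/C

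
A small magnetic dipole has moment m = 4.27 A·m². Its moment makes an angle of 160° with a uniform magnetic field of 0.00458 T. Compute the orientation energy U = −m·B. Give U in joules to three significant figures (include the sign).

U ≈ 0.0184 J

U = −m·B = −mB cosθ.
U = −(4.27)(0.00458)·cos160° = 0.01838 J.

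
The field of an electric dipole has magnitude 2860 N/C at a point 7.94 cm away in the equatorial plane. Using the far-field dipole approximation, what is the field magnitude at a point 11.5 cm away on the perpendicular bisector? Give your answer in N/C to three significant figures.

E ≈ 941 N/C

Dipole fields scale as 1/r³ in the far field; the geometry is the same at both points.
E₂ = E₁ · (r₁/r₂)³ = 2860 · (7.94/11.5)³.
(r₁/r₂)³ = (0.6904)³ = 0.3291.
E₂ ≈ 941.3 N/C.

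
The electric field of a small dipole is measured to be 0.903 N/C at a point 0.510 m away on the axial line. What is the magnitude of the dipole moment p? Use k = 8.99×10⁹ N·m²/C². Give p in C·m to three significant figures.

p ≈ 6.66×10⁻¹² C·m

On axis E = 2kp/r³, so p = Er³/(2k).
p = (0.903)·(0.510)³ / (2·8.99×10⁹) = 6.662×10⁻¹² C·m.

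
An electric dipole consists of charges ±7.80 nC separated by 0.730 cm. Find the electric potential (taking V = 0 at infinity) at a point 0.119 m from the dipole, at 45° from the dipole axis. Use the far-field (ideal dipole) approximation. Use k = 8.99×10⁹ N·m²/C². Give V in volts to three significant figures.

Dipole moment p = qd = (7.80×10⁻⁹ C)(0.00730 m) = 5.694×10⁻¹¹ C·m.
The dipole potential is V = kp cosθ / r².
V = (8.99×10⁹)(5.694×10⁻¹¹)·cos45° / (0.119)² = 25.56 V.

V ≈ 25.6 V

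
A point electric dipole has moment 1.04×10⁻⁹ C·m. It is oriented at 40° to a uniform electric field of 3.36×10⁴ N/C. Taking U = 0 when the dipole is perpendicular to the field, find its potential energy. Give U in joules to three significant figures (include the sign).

U ≈ -2.68×10⁻⁵ J

U = −p·E = −pE cosθ.
U = −(1.04×10⁻⁹)(3.36×10⁴)·cos40° = -2.677×10⁻⁵ J.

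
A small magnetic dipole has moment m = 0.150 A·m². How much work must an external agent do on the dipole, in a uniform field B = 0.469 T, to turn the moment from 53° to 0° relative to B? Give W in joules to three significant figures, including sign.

W_ext = ΔU = −mB cosθ₂ + mB cosθ₁ = mB(cosθ₁ − cosθ₂).
W = (0.150)(0.469)·(cos53° − cos0°) = (0.07035)·(-0.3982) = -0.02801 J.

W ≈ -0.0280 J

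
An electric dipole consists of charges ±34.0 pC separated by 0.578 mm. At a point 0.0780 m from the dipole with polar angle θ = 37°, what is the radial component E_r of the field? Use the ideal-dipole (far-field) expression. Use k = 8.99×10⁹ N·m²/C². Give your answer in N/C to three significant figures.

Dipole moment p = qd = (3.40×10⁻¹¹ C)(5.78×10⁻⁴ m) = 1.965×10⁻¹⁴ C·m.
For a dipole, E_r = (2kp cosθ)/r³.
kp/r³ = (8.99×10⁹)(1.965×10⁻¹⁴)/(0.0780)³ = 0.3723 N/C.
E_r = 2·0.3723·cos37° = 0.5946 N/C.

E_r ≈ 0.595 N/C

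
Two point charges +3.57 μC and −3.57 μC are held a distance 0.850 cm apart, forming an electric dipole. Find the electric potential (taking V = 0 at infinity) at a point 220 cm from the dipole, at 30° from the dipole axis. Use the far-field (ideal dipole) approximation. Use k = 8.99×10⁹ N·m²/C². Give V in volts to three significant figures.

Dipole moment p = qd = (3.57×10⁻⁶ C)(0.00850 m) = 3.035×10⁻⁸ C·m.
The dipole potential is V = kp cosθ / r².
V = (8.99×10⁹)(3.035×10⁻⁸)·cos30° / (2.20)² = 48.82 V.

V ≈ 48.8 V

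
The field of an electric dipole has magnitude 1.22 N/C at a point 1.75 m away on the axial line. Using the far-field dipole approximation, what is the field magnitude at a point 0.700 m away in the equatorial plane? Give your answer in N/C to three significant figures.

E ≈ 9.53 N/C

Dipole fields scale as 1/r³ in the far field.
The axial field is twice the equatorial field at the same r, so the geometry factor is 1/2.
E₂ = E₁ · (1/2) · (r₁/r₂)³ = 1.22 · 0.5 · (1.75/0.700)³.
(r₁/r₂)³ = (2.5)³ = 15.62.
E₂ ≈ 9.531 N/C.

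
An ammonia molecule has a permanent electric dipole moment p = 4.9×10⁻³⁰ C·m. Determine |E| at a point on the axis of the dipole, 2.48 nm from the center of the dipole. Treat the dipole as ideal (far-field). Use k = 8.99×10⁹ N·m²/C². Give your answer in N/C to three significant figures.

E ≈ 5.78×10⁶ N/C

On the dipole axis E = 2kp/r³.
E = 2·(8.99×10⁹)(4.90×10⁻³⁰) / (2.48×10⁻⁹)³ = 5.776×10⁶ N/C.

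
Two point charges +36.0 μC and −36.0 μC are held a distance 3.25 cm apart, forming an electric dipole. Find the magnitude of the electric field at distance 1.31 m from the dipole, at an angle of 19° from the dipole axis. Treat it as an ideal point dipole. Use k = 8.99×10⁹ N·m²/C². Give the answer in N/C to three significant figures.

Dipole moment p = qd = (3.60×10⁻⁵ C)(0.0325 m) = 1.17×10⁻⁶ C·m.
At angle θ the dipole field magnitude is E = (kp/r³)·√(1 + 3cos²θ).
kp/r³ = (8.99×10⁹)(1.17×10⁻⁶) / (1.31)³ = 4679 N/C.
√(1 + 3cos²19°) = √(1 + 3·0.8940) = √3.6820 ≈ 1.9189.
E ≈ 4679 × 1.919 = 8978 N/C.

E ≈ 8980 N/C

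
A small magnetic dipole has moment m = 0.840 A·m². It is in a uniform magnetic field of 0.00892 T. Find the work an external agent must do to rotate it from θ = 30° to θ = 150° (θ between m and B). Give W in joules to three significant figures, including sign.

W_ext = ΔU = −mB cosθ₂ + mB cosθ₁ = mB(cosθ₁ − cosθ₂).
W = (0.840)(0.00892)·(cos30° − cos150°) = (0.007493)·(+1.7321) = 0.01298 J.

W ≈ 0.0130 J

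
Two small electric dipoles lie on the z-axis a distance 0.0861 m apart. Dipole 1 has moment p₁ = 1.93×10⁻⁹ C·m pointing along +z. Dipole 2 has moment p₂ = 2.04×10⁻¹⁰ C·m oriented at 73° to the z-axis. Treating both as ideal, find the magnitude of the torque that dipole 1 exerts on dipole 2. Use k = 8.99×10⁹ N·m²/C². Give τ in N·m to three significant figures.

The second dipole sits on the axis of the first, so the field there is axial: E₁ = 2kp₁/r³ along +z.
E₁ = 2(8.99×10⁹)(1.93×10⁻⁹)/(0.0861)³ = 5.437×10⁴ N/C.
Torque on the second dipole: τ = p₂ E₁ sinθ.
τ = (2.04×10⁻¹⁰)(5.437×10⁴)·sin73° = 1.061×10⁻⁵ N·m.

τ ≈ 1.06×10⁻⁵ N·m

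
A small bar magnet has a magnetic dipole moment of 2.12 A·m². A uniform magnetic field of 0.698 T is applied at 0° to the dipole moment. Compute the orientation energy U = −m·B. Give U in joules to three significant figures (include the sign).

U = −m·B = −mB cosθ.
U = −(2.12)(0.698)·cos0° = -1.480 J.

U ≈ -1.48 J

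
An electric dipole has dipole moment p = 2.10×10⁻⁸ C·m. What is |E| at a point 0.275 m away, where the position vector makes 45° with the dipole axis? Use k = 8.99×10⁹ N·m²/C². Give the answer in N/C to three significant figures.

At angle θ the dipole field magnitude is E = (kp/r³)·√(1 + 3cos²θ).
kp/r³ = (8.99×10⁹)(2.10×10⁻⁸) / (0.275)³ = 9078 N/C.
√(1 + 3cos²45°) = √(1 + 3·0.5000) = √2.5000 ≈ 1.5811.
E ≈ 9078 × 1.581 = 1.435×10⁴ N/C.

E ≈ 1.44×10⁴ N/C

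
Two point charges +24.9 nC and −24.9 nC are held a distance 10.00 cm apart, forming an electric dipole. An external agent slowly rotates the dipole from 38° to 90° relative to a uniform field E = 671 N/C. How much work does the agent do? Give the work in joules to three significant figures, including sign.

W ≈ 1.32×10⁻⁶ J

Dipole moment p = qd = (2.49×10⁻⁸ C)(0.100 m) = 2.49×10⁻⁹ C·m.
W_ext = ΔU = U(θ₂) − U(θ₁) = −pE cosθ₂ − (−pE cosθ₁) = pE(cosθ₁ − cosθ₂).
W = (2.49×10⁻⁹)(671)·(cos38° − cos90°) = (1.671×10⁻⁶)·(+0.7880) = 1.317×10⁻⁶ J.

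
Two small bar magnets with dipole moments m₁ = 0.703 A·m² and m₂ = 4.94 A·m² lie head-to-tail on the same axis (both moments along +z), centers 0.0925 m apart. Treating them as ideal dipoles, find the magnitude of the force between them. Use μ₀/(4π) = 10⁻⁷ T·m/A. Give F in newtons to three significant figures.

On-axis B of dipole 1: B = (μ₀/4π)·2m₁/r³. Force on dipole 2: F = m₂·dB/dr.
dB/dr = −(μ₀/4π)·6m₁/r⁴, so |F| = (μ₀/4π)·6m₁m₂/r⁴.
F = 6(10⁻⁷)(0.703)(4.94)/(0.0925)⁴ = 0.02846 N.

F ≈ 0.0285 N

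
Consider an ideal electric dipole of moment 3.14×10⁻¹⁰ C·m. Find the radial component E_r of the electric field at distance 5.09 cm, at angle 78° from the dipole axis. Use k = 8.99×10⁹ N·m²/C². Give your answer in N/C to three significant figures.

For a dipole, E_r = (2kp cosθ)/r³.
kp/r³ = (8.99×10⁹)(3.14×10⁻¹⁰)/(0.0509)³ = 2.141×10⁴ N/C.
E_r = 2·2.141×10⁴·cos78° = 8901 N/C.

E_r ≈ 8900 N/C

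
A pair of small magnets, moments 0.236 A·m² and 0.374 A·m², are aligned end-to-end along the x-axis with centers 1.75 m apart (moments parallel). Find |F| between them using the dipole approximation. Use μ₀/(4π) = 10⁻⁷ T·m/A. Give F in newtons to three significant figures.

On-axis B of dipole 1: B = (μ₀/4π)·2m₁/r³. Force on dipole 2: F = m₂·dB/dr.
dB/dr = −(μ₀/4π)·6m₁/r⁴, so |F| = (μ₀/4π)·6m₁m₂/r⁴.
F = 6(10⁻⁷)(0.236)(0.374)/(1.75)⁴ = 5.647×10⁻⁹ N.

F ≈ 5.65×10⁻⁹ N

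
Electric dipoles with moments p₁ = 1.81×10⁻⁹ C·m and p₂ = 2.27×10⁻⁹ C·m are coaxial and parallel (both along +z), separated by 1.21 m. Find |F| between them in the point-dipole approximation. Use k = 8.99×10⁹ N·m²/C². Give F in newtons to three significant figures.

On-axis field of dipole 1 at distance r: E = 2kp₁/r³. Force on dipole 2 is F = p₂·dE/dr (gradient along axis).
dE/dr = −6kp₁/r⁴, so |F| = 6kp₁p₂/r⁴ (attractive for aligned moments).
F = 6(8.99×10⁹)(1.81×10⁻⁹)(2.27×10⁻⁹)/(1.21)⁴ = 1.034×10⁻⁷ N.

F ≈ 1.03×10⁻⁷ N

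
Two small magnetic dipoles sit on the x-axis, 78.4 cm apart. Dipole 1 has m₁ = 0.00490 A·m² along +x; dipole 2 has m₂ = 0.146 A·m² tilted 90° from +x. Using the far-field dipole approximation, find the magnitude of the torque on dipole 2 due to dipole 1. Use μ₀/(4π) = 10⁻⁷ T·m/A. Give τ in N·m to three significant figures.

τ ≈ 2.97×10⁻¹⁰ N·m

Dipole B is on the axis of dipole A, so B₁ there is axial: B₁ = (μ₀/4π)·2m₁/r³ along +x.
B₁ = 2(10⁻⁷)(0.00490)/(0.784)³ = 2.034×10⁻⁹ T.
τ = m₂ B₁ sinθ.
τ = (0.146)(2.034×10⁻⁹)·sin90° = 2.969×10⁻¹⁰ N·m.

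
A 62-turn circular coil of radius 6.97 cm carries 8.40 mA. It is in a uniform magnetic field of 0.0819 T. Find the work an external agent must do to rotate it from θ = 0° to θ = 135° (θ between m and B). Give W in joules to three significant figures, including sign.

m = NIA = NIπa² = 62·(0.00840)·π·(0.0697)² = 0.007949 A·m².
W_ext = ΔU = −mB cosθ₂ + mB cosθ₁ = mB(cosθ₁ − cosθ₂).
W = (0.007949)(0.0819)·(cos0° − cos135°) = (6.510×10⁻⁴)·(+1.7071) = 0.001111 J.

W ≈ 0.00111 J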